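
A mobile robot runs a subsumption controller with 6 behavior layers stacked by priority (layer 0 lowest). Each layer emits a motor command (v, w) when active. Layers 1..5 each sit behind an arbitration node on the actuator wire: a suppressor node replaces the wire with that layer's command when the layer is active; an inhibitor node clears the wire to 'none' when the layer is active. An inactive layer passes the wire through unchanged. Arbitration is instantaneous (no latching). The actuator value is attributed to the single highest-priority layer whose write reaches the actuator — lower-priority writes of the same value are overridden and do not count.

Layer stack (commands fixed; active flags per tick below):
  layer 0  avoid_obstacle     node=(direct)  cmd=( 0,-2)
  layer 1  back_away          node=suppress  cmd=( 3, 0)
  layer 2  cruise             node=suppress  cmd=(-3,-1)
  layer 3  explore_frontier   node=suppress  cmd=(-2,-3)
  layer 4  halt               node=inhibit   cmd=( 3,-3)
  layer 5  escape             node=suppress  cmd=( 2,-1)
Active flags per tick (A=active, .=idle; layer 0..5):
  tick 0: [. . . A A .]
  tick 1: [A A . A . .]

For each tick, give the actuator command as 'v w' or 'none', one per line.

tick 0:
  layer 0 (avoid_obstacle) idle — none
  layer 1 (back_away) idle — unchanged: none
  layer 2 (cruise) idle — unchanged: none
  layer 3 (explore_frontier) active — suppresses: (-2, -3)
  layer 4 (halt) active — inhibits: none
  layer 5 (escape) idle — unchanged: none
  → actuator none
tick 1:
  layer 0 (avoid_obstacle) active — direct: (0, -2)
  layer 1 (back_away) active — suppresses: (3, 0)
  layer 2 (cruise) idle — unchanged: (3, 0)
  layer 3 (explore_frontier) active — suppresses: (-2, -3)
  layer 4 (halt) idle — unchanged: (-2, -3)
  layer 5 (escape) idle — unchanged: (-2, -3)
  → actuator (-2, -3)

none
-2 -3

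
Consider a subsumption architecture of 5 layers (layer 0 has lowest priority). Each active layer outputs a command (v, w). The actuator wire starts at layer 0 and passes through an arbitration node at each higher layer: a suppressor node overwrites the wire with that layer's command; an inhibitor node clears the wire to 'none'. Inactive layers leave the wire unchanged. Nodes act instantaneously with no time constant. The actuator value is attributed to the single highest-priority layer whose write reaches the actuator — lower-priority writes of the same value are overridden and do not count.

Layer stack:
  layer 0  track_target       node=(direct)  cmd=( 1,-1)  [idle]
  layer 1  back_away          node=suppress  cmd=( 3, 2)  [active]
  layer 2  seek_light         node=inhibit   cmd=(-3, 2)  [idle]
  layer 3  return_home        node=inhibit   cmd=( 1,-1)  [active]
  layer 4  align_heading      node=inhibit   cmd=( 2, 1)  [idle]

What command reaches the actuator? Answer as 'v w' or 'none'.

[0] track_target off; wire := none
[1] back_away on (suppress); wire := (3, 2)
[2] seek_light off; pass (3, 2)
[3] return_home on (inhibit); wire := none
[4] align_heading off; pass none
output none

none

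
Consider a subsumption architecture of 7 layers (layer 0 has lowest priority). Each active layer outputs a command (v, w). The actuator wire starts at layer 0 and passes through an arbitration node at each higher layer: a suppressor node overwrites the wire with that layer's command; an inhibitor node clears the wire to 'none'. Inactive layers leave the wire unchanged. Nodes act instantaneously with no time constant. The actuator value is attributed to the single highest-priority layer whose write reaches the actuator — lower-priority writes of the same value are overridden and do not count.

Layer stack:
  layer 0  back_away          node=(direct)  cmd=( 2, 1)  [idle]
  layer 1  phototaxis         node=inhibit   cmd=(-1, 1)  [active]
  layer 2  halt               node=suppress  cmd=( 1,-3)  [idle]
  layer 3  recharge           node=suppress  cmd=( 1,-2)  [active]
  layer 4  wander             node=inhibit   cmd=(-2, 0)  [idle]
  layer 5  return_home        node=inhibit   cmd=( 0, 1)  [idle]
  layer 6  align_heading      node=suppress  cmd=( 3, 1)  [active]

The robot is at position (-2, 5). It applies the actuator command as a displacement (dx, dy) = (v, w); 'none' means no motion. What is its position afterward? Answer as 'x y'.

[0] back_away off; wire := none
[1] phototaxis on (inhibit); wire := none
[2] halt off; pass none
[3] recharge on (suppress); wire := (1, -2)
[4] wander off; pass (1, -2)
[5] return_home off; pass (1, -2)
[6] align_heading on (suppress); wire := (3, 1)
output (3, 1)
position: (-2, 5) + (3, 1) = (1, 6)

1 6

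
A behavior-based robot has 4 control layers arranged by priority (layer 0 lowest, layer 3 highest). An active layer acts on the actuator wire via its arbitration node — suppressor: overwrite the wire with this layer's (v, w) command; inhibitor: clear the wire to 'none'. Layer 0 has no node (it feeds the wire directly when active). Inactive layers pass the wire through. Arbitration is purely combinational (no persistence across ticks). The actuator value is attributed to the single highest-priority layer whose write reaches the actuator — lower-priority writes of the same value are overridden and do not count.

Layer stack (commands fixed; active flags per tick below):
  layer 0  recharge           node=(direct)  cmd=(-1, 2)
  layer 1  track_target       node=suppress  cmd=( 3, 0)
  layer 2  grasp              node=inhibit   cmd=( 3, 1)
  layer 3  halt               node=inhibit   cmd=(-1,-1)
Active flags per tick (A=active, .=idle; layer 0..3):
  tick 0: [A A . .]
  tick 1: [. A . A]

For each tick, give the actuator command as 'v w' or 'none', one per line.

3 0
none

tick 0:
  layer 0 (recharge) active — direct: (-1, 2)
  layer 1 (track_target) active — suppresses: (3, 0)
  layer 2 (grasp) idle — unchanged: (3, 0)
  layer 3 (halt) idle — unchanged: (3, 0)
  → actuator (3, 0)
tick 1:
  layer 0 (recharge) idle — none
  layer 1 (track_target) active — suppresses: (3, 0)
  layer 2 (grasp) idle — unchanged: (3, 0)
  layer 3 (halt) active — inhibits: none
  → actuator none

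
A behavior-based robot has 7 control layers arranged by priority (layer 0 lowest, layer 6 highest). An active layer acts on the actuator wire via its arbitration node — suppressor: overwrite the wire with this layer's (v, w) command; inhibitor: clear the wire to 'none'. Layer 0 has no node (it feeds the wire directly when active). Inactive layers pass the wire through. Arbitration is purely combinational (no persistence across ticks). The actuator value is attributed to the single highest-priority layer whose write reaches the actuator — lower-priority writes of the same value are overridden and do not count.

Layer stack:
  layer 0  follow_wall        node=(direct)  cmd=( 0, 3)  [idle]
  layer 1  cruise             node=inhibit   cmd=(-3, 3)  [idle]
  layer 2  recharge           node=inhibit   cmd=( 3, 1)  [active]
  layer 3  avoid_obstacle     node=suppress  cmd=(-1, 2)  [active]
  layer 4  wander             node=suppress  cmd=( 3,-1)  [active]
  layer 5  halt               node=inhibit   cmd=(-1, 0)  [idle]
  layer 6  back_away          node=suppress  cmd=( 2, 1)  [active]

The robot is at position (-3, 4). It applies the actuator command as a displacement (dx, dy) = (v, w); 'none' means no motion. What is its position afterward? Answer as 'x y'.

-1 5

L0 follow_wall: idle → wire = none
L1 cruise: idle → wire stays none
L2 recharge: active, inhibitor → wire = none
L3 avoid_obstacle: active, suppressor → wire = (-1, 2)
L4 wander: active, suppressor → wire = (3, -1)
L5 halt: idle → wire stays (3, -1)
L6 back_away: active, suppressor → wire = (2, 1)
actuator = (2, 1)
position: (-3, 4) + (2, 1) = (-1, 5)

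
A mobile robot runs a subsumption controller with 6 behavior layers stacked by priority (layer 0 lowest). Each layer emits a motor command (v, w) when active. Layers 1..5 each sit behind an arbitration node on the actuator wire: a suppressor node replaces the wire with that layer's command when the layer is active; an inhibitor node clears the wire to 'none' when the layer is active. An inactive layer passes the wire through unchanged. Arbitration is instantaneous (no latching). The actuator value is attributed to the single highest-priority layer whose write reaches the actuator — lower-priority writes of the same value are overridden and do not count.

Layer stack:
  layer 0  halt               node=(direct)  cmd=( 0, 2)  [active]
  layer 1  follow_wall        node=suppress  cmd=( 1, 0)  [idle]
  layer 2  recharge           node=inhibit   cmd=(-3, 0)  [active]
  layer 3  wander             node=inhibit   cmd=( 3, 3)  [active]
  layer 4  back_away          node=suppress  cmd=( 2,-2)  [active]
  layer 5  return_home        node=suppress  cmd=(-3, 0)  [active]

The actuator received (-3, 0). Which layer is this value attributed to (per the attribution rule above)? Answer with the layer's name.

return_home

[0] halt on; wire := (0, 2)
[1] follow_wall off; pass (0, 2)
[2] recharge on (inhibit); wire := none
[3] wander on (inhibit); wire := none
[4] back_away on (suppress); wire := (2, -2)
[5] return_home on (suppress); wire := (-3, 0)
output (-3, 0)
last writer: layer 5 = return_home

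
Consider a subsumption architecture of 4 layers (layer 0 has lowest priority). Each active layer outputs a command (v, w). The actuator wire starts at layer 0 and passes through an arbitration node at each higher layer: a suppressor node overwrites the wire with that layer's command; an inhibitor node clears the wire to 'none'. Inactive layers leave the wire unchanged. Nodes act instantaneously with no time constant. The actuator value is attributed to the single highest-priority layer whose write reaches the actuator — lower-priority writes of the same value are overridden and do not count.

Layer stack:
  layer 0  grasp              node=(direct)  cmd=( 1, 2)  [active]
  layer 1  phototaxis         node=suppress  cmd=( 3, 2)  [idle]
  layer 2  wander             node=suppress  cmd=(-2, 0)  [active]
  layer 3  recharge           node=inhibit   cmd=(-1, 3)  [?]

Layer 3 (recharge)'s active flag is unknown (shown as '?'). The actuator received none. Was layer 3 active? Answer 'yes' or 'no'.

yes

If layer 3 is active=yes:
  actuator would be none
If layer 3 is active=no:
  actuator would be (-2, 0)
Observed none, so layer 3 was active.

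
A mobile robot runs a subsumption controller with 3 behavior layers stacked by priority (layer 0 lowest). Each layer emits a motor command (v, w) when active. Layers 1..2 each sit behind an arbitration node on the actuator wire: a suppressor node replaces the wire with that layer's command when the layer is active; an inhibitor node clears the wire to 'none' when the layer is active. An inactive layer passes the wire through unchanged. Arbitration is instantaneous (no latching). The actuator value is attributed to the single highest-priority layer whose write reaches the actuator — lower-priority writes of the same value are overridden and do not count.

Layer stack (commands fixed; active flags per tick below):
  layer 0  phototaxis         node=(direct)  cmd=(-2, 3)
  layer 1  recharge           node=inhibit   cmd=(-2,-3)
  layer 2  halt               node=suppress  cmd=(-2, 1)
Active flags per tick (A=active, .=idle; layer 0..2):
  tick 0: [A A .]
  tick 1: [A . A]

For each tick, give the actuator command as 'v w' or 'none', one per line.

tick 0:
  L0 phototaxis: active, feeds wire = (-2, 3)
  L1 recharge: active, inhibitor → wire = none
  L2 halt: idle → wire stays none
  actuator = none
tick 1:
  L0 phototaxis: active, feeds wire = (-2, 3)
  L1 recharge: idle → wire stays (-2, 3)
  L2 halt: active, suppressor → wire = (-2, 1)
  actuator = (-2, 1)

none
-2 1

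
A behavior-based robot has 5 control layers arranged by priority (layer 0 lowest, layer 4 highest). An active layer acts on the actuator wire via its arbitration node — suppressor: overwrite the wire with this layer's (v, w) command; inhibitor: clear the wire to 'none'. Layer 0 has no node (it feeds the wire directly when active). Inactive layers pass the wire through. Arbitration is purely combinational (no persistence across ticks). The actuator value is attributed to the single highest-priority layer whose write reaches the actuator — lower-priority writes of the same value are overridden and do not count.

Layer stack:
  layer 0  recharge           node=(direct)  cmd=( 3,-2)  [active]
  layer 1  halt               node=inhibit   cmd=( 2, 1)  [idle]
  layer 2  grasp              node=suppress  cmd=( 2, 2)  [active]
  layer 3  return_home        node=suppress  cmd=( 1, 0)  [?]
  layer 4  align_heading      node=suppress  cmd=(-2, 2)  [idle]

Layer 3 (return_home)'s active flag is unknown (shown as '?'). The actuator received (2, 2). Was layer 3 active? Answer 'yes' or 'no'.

no

If layer 3 is active=yes:
  actuator would be (1, 0)
If layer 3 is active=no:
  actuator would be (2, 2)
Observed (2, 2), so layer 3 was idle.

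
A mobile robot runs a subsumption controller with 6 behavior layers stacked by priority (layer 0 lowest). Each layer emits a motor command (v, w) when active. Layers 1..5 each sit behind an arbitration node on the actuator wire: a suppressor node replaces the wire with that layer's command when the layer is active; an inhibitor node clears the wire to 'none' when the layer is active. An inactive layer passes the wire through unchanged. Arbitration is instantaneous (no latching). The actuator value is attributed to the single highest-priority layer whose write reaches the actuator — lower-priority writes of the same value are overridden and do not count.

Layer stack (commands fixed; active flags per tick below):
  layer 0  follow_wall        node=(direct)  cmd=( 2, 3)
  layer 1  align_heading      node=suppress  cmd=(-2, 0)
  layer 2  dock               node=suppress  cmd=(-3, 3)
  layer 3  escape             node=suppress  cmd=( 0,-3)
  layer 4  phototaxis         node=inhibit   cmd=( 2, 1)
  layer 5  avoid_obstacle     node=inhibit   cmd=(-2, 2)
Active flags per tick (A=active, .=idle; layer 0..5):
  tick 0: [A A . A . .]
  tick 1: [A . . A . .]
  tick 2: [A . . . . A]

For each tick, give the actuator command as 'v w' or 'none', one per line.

0 -3
0 -3
none

tick 0:
  [0] follow_wall on; wire := (2, 3)
  [1] align_heading on (suppress); wire := (-2, 0)
  [2] dock off; pass (-2, 0)
  [3] escape on (suppress); wire := (0, -3)
  [4] phototaxis off; pass (0, -3)
  [5] avoid_obstacle off; pass (0, -3)
  output (0, -3)
tick 1:
  [0] follow_wall on; wire := (2, 3)
  [1] align_heading off; pass (2, 3)
  [2] dock off; pass (2, 3)
  [3] escape on (suppress); wire := (0, -3)
  [4] phototaxis off; pass (0, -3)
  [5] avoid_obstacle off; pass (0, -3)
  output (0, -3)
tick 2:
  [0] follow_wall on; wire := (2, 3)
  [1] align_heading off; pass (2, 3)
  [2] dock off; pass (2, 3)
  [3] escape off; pass (2, 3)
  [4] phototaxis off; pass (2, 3)
  [5] avoid_obstacle on (inhibit); wire := none
  output none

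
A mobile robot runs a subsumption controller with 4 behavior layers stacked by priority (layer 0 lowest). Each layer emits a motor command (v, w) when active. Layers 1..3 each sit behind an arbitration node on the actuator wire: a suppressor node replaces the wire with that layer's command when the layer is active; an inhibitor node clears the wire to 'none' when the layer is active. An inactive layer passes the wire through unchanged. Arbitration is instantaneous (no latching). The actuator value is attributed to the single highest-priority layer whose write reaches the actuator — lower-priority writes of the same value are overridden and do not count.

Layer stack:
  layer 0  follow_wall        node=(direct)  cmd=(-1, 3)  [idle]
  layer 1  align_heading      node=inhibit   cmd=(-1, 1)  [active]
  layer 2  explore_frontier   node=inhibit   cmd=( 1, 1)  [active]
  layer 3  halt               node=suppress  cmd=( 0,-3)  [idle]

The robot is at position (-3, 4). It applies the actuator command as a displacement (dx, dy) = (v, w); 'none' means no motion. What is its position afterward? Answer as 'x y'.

-3 4

layer 0 (follow_wall) idle — none
layer 1 (align_heading) active — inhibits: none
layer 2 (explore_frontier) active — inhibits: none
layer 3 (halt) idle — unchanged: none
→ actuator none
position: (-3, 4) + none = (-3, 4)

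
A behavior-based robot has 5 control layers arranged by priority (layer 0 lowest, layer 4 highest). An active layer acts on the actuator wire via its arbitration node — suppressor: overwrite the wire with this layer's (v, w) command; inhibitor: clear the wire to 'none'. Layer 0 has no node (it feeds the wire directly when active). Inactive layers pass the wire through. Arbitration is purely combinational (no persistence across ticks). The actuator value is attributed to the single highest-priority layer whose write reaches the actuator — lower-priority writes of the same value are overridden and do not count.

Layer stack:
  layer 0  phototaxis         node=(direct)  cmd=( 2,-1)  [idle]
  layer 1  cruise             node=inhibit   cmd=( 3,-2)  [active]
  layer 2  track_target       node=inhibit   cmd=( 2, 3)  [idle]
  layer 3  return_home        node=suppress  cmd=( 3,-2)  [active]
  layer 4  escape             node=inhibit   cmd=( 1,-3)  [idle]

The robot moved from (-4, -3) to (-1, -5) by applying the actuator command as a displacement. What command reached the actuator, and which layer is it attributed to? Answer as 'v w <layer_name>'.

3 -2 return_home

displacement = (-1, -5) − (-4, -3) = (3, -2)
[0] phototaxis off; wire := none
[1] cruise on (inhibit); wire := none
[2] track_target off; pass none
[3] return_home on (suppress); wire := (3, -2)
[4] escape off; pass (3, -2)
output (3, -2) — from layer 3 (return_home)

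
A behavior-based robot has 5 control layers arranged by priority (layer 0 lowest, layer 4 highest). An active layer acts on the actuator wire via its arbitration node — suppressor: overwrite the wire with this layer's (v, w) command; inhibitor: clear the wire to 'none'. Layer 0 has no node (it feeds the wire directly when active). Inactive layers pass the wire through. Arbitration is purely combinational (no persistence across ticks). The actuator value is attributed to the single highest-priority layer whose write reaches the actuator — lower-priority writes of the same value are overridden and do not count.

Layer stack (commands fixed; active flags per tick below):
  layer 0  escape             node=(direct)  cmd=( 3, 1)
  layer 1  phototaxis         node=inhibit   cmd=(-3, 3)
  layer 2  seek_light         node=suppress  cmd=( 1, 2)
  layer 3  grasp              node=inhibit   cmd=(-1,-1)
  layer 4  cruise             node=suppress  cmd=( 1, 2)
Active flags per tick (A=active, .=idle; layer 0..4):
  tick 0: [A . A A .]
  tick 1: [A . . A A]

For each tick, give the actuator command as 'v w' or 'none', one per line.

none
1 2

tick 0:
  layer 0 (escape) active — direct: (3, 1)
  layer 1 (phototaxis) idle — unchanged: (3, 1)
  layer 2 (seek_light) active — suppresses: (1, 2)
  layer 3 (grasp) active — inhibits: none
  layer 4 (cruise) idle — unchanged: none
  → actuator none
tick 1:
  layer 0 (escape) active — direct: (3, 1)
  layer 1 (phototaxis) idle — unchanged: (3, 1)
  layer 2 (seek_light) idle — unchanged: (3, 1)
  layer 3 (grasp) active — inhibits: none
  layer 4 (cruise) active — suppresses: (1, 2)
  → actuator (1, 2)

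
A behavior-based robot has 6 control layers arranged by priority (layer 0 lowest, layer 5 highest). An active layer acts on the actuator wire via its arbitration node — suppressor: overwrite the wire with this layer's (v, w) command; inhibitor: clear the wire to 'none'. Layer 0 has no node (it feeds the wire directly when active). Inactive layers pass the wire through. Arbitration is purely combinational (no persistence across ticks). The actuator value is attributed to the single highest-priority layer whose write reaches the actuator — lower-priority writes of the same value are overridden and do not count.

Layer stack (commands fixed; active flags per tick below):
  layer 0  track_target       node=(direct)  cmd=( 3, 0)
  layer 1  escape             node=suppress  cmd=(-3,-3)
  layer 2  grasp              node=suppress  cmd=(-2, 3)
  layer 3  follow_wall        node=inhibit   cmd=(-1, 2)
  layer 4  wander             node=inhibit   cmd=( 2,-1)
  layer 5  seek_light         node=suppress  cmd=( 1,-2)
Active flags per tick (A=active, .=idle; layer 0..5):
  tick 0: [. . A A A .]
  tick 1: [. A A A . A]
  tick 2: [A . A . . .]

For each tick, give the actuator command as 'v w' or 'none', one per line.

tick 0:
  [0] track_target off; wire := none
  [1] escape off; pass none
  [2] grasp on (suppress); wire := (-2, 3)
  [3] follow_wall on (inhibit); wire := none
  [4] wander on (inhibit); wire := none
  [5] seek_light off; pass none
  output none
tick 1:
  [0] track_target off; wire := none
  [1] escape on (suppress); wire := (-3, -3)
  [2] grasp on (suppress); wire := (-2, 3)
  [3] follow_wall on (inhibit); wire := none
  [4] wander off; pass none
  [5] seek_light on (suppress); wire := (1, -2)
  output (1, -2)
tick 2:
  [0] track_target on; wire := (3, 0)
  [1] escape off; pass (3, 0)
  [2] grasp on (suppress); wire := (-2, 3)
  [3] follow_wall off; pass (-2, 3)
  [4] wander off; pass (-2, 3)
  [5] seek_light off; pass (-2, 3)
  output (-2, 3)

none
1 -2
-2 3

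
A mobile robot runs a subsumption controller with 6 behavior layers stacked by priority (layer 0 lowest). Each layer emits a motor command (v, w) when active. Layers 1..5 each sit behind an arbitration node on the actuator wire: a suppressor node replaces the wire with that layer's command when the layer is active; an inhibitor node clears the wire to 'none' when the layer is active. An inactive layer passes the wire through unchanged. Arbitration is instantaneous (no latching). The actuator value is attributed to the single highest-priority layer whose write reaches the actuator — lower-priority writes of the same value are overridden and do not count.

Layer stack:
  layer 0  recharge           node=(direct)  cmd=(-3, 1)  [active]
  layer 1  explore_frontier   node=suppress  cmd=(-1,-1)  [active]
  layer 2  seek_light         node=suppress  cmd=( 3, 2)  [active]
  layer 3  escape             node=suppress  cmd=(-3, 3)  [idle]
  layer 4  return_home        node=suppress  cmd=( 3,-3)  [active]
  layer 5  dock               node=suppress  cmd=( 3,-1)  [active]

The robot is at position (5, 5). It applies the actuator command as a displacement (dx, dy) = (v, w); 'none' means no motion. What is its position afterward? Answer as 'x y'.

8 4

layer 0 (recharge) active — direct: (-3, 1)
layer 1 (explore_frontier) active — suppresses: (-1, -1)
layer 2 (seek_light) active — suppresses: (3, 2)
layer 3 (escape) idle — unchanged: (3, 2)
layer 4 (return_home) active — suppresses: (3, -3)
layer 5 (dock) active — suppresses: (3, -1)
→ actuator (3, -1)
position: (5, 5) + (3, -1) = (8, 4)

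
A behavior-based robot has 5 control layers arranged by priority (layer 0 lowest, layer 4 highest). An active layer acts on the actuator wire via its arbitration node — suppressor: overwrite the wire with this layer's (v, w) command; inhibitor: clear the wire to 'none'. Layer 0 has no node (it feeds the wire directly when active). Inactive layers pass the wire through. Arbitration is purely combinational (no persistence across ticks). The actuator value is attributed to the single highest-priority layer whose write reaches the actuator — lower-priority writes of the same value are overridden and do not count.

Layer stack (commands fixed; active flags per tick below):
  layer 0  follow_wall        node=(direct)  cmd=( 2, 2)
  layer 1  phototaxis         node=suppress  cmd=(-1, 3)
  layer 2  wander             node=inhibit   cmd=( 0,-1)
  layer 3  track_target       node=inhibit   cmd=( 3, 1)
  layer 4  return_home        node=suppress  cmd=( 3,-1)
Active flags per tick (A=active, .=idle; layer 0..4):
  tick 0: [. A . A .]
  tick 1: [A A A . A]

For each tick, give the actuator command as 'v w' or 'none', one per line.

none
3 -1

tick 0:
  layer 0 (follow_wall) idle — none
  layer 1 (phototaxis) active — suppresses: (-1, 3)
  layer 2 (wander) idle — unchanged: (-1, 3)
  layer 3 (track_target) active — inhibits: none
  layer 4 (return_home) idle — unchanged: none
  → actuator none
tick 1:
  layer 0 (follow_wall) active — direct: (2, 2)
  layer 1 (phototaxis) active — suppresses: (-1, 3)
  layer 2 (wander) active — inhibits: none
  layer 3 (track_target) idle — unchanged: none
  layer 4 (return_home) active — suppresses: (3, -1)
  → actuator (3, -1)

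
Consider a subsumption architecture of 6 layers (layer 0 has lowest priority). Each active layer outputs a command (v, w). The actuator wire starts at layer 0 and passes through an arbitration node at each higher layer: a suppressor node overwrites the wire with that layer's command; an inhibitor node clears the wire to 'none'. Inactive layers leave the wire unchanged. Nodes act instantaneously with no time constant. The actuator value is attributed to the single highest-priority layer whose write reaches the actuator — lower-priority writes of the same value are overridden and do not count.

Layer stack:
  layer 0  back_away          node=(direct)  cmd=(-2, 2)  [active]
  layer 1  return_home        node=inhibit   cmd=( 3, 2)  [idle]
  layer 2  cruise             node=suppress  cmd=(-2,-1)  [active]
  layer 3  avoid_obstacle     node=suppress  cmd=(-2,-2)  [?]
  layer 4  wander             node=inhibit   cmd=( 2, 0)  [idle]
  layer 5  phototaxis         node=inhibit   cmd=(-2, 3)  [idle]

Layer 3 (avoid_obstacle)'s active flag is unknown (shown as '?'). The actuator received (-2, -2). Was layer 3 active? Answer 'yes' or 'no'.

If layer 3 is active=yes:
  actuator would be (-2, -2)
If layer 3 is active=no:
  actuator would be (-2, -1)
Observed (-2, -2), so layer 3 was active.

yes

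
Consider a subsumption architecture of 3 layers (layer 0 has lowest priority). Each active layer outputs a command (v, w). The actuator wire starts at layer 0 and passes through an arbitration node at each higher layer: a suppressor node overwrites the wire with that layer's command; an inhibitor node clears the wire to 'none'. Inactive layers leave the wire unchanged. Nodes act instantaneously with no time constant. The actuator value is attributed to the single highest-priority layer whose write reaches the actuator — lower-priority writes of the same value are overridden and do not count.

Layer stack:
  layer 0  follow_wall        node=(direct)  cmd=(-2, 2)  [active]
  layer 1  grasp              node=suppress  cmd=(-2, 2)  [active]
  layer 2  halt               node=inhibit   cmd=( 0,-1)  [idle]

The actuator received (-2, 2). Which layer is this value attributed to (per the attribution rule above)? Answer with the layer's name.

grasp

layer 0 (follow_wall) active — direct: (-2, 2)
layer 1 (grasp) active — suppresses: (-2, 2)
layer 2 (halt) idle — unchanged: (-2, 2)
→ actuator (-2, 2)
last writer: layer 1 = grasp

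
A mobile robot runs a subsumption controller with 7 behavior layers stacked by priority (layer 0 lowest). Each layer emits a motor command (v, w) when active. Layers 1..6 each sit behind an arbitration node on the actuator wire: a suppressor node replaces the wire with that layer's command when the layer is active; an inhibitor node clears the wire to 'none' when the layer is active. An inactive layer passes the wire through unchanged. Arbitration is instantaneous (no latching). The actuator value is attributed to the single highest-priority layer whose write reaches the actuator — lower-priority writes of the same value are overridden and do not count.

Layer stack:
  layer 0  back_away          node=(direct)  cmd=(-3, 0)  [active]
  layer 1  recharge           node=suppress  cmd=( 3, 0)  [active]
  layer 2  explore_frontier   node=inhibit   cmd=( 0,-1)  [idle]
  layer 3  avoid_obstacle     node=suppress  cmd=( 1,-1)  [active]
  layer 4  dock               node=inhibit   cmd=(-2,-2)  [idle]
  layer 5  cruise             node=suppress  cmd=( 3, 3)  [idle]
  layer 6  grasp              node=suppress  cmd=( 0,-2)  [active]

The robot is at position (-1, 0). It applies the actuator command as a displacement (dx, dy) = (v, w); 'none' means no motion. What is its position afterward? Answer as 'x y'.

-1 -2

L0 back_away: active, feeds wire = (-3, 0)
L1 recharge: active, suppressor → wire = (3, 0)
L2 explore_frontier: idle → wire stays (3, 0)
L3 avoid_obstacle: active, suppressor → wire = (1, -1)
L4 dock: idle → wire stays (1, -1)
L5 cruise: idle → wire stays (1, -1)
L6 grasp: active, suppressor → wire = (0, -2)
actuator = (0, -2)
position: (-1, 0) + (0, -2) = (-1, -2)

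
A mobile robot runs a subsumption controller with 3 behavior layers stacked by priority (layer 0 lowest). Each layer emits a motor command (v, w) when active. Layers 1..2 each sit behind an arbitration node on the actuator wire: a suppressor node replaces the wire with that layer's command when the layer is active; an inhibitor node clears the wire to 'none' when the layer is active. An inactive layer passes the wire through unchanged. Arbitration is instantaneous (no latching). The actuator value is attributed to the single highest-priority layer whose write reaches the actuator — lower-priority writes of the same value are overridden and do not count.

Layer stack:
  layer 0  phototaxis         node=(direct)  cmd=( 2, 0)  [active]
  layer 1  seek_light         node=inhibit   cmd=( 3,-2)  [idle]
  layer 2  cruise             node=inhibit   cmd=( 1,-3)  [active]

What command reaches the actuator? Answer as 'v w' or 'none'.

none

layer 0 (phototaxis) active — direct: (2, 0)
layer 1 (seek_light) idle — unchanged: (2, 0)
layer 2 (cruise) active — inhibits: none
→ actuator none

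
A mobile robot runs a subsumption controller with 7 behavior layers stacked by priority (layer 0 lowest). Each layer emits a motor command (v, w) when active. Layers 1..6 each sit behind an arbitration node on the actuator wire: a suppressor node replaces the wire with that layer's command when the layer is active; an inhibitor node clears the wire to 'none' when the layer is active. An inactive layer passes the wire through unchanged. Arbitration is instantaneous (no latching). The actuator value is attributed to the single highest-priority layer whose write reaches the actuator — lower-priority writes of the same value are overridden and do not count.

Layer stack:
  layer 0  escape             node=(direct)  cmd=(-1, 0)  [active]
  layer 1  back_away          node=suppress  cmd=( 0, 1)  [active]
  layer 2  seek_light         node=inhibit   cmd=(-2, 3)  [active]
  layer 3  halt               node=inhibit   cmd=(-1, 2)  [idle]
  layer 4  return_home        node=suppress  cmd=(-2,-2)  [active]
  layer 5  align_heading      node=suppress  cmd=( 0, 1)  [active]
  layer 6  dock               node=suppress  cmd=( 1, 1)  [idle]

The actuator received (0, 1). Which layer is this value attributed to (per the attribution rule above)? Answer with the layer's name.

align_heading

[0] escape on; wire := (-1, 0)
[1] back_away on (suppress); wire := (0, 1)
[2] seek_light on (inhibit); wire := none
[3] halt off; pass none
[4] return_home on (suppress); wire := (-2, -2)
[5] align_heading on (suppress); wire := (0, 1)
[6] dock off; pass (0, 1)
output (0, 1)
last writer: layer 5 = align_heading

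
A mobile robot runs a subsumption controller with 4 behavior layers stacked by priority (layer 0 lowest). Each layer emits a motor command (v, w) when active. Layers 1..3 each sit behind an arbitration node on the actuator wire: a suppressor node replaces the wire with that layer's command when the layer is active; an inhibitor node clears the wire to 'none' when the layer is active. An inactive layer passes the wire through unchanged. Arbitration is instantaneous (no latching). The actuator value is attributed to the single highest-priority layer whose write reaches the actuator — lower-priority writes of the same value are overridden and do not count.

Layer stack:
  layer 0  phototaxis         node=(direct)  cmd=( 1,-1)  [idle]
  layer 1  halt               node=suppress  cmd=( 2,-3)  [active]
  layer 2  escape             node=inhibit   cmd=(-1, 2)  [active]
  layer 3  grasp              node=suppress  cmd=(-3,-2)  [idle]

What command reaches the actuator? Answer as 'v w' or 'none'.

L0 phototaxis: idle → wire = none
L1 halt: active, suppressor → wire = (2, -3)
L2 escape: active, inhibitor → wire = none
L3 grasp: idle → wire stays none
actuator = none

none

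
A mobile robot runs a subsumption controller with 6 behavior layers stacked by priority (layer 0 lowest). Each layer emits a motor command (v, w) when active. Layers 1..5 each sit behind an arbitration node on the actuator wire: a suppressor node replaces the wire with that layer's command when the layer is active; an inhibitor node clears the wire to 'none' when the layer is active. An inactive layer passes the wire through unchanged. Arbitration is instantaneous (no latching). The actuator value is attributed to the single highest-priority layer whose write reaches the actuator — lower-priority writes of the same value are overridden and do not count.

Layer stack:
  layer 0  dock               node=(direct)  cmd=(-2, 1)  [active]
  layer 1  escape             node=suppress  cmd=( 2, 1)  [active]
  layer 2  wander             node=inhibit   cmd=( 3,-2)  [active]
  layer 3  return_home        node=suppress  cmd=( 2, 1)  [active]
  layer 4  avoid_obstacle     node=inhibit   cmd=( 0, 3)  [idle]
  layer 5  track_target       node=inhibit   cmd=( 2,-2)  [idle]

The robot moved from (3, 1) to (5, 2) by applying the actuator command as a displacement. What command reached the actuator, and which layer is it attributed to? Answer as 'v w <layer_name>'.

displacement = (5, 2) − (3, 1) = (2, 1)
[0] dock on; wire := (-2, 1)
[1] escape on (suppress); wire := (2, 1)
[2] wander on (inhibit); wire := none
[3] return_home on (suppress); wire := (2, 1)
[4] avoid_obstacle off; pass (2, 1)
[5] track_target off; pass (2, 1)
output (2, 1) — from layer 3 (return_home)

2 1 return_home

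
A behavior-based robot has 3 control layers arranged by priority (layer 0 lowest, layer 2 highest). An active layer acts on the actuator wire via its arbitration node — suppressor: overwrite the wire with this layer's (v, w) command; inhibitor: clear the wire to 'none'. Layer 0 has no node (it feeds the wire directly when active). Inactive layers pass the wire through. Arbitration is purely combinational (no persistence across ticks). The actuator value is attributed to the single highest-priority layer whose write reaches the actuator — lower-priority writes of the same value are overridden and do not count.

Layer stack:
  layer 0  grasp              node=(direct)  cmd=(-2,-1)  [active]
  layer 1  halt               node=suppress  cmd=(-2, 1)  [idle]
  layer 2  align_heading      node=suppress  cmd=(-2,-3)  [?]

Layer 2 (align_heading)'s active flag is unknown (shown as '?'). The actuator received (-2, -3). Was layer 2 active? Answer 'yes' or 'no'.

yes

If layer 2 is active=yes:
  actuator would be (-2, -3)
If layer 2 is active=no:
  actuator would be (-2, -1)
Observed (-2, -3), so layer 2 was active.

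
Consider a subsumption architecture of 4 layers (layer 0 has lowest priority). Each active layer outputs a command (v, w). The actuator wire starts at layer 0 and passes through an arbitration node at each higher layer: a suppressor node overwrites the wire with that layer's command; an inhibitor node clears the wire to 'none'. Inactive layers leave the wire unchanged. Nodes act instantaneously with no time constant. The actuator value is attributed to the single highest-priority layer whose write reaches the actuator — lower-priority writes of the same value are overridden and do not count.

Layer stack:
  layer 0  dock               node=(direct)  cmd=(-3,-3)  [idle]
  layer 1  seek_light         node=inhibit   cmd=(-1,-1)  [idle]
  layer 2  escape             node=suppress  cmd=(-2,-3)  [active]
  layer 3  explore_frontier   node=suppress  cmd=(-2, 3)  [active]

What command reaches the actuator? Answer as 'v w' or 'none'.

-2 3

L0 dock: idle → wire = none
L1 seek_light: idle → wire stays none
L2 escape: active, suppressor → wire = (-2, -3)
L3 explore_frontier: active, suppressor → wire = (-2, 3)
actuator = (-2, 3)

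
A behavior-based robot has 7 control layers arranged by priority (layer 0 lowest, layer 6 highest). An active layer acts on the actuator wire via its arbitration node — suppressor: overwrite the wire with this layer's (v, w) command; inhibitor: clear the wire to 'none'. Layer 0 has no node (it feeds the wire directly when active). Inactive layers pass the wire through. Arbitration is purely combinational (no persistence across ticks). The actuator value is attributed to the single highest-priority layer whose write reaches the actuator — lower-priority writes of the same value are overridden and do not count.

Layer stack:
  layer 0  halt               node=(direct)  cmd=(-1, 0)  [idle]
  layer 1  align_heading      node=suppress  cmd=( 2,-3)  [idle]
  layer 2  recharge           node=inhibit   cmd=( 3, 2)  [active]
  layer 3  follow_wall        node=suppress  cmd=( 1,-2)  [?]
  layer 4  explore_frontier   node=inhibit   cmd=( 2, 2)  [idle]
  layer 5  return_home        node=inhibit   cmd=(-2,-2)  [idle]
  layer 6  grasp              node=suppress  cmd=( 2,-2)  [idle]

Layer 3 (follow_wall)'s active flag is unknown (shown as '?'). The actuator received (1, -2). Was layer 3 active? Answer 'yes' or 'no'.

If layer 3 is active=yes:
  actuator would be (1, -2)
If layer 3 is active=no:
  actuator would be none
Observed (1, -2), so layer 3 was active.

yes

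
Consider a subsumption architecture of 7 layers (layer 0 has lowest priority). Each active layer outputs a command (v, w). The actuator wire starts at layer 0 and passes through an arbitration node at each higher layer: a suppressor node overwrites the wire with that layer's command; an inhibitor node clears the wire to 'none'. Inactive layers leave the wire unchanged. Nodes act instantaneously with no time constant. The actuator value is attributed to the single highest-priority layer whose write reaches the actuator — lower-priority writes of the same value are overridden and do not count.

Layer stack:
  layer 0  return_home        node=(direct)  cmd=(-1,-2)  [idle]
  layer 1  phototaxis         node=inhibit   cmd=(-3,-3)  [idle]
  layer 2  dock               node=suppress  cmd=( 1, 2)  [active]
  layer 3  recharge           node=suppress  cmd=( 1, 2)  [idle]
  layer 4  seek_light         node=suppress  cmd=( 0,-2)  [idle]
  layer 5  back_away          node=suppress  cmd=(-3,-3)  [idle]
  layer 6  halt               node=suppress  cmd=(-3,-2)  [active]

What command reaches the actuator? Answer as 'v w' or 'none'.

L0 return_home: idle → wire = none
L1 phototaxis: idle → wire stays none
L2 dock: active, suppressor → wire = (1, 2)
L3 recharge: idle → wire stays (1, 2)
L4 seek_light: idle → wire stays (1, 2)
L5 back_away: idle → wire stays (1, 2)
L6 halt: active, suppressor → wire = (-3, -2)
actuator = (-3, -2)

-3 -2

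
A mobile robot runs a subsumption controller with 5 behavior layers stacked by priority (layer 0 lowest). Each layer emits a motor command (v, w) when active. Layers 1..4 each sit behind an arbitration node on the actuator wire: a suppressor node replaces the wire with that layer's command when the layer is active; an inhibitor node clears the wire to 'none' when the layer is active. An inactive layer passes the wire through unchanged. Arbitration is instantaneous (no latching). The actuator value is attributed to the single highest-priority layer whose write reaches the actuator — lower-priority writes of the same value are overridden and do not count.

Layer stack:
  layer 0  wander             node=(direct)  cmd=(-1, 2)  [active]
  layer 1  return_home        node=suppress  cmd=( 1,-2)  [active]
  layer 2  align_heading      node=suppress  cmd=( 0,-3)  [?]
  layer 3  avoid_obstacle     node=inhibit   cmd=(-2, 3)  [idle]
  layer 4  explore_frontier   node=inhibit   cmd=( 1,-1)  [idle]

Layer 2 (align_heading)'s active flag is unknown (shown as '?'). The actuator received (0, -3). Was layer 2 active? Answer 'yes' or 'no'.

If layer 2 is active=yes:
  actuator would be (0, -3)
If layer 2 is active=no:
  actuator would be (1, -2)
Observed (0, -3), so layer 2 was active.

yes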